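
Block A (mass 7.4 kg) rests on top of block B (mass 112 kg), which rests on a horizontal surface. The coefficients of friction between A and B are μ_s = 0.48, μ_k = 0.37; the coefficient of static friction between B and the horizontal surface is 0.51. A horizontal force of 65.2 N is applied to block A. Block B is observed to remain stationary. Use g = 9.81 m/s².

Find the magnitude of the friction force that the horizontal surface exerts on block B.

Normal force at the A–B interface: N₁ = m_A g = 72.59 N.
So the A–B interface can sustain at most μ_s N₁ = 34.85 N of static friction.
Since P = 65.2 N > 34.85 N, A slides on B; the A–B friction is kinetic: f₁ = μ_k N₁ = 0.37×72.59 = 26.9 N.
B experiences an equal 26.9 N forward from A (third law). B is in equilibrium, so the floor supplies f₂ = 26.9 N of static friction (limit μ_s(m_A+m_B)g = 597.4 N, not exceeded).

f ≈ 26.9 N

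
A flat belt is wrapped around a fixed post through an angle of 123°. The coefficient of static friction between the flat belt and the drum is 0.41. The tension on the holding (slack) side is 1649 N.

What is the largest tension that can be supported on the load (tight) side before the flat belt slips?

T_max ≈ 3980 N

At impending slip the capstan equation gives T₂/T₁ = e^{μβ} with β in radians.
β = 123° × π/180 = 2.147 rad.
e^{μβ} = e^{0.41×2.147} = 2.411.
T₂ = T₁ · e^{μβ} = 1649 × 2.411 = 3980 N.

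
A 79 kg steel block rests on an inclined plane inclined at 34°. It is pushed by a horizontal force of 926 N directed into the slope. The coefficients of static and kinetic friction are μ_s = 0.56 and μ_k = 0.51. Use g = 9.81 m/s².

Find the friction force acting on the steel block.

f ≈ 334 N (down the incline)

Resolve perpendicular to the incline: N = m g cos θ + P sin θ = 79×9.81×cos 34° + 926×sin 34° = 1160 N.
Parallel to the incline: P cos θ − m g sin θ = 767.7 − 433.4 = 334.3 N; the friction needed to balance this is 334.3 N acting down the slope.
The limit of static friction is μ_s N = 649.8 N.
|f_req| = 334.3 ≤ 649.8 N → the steel block is in equilibrium; friction equals the required value.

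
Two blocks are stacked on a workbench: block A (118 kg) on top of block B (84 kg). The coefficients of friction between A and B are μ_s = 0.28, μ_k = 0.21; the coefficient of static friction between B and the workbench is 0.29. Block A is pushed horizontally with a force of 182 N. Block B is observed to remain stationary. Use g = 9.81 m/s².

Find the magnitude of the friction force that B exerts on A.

Normal force at the A–B interface: N₁ = m_A g = 1158 N.
So the A–B interface can sustain at most μ_s N₁ = 324.1 N of static friction.
P = 182 N is within that limit, so A and B move together (both at rest); the A–B friction is simply f₁ = P = 182 N.
B experiences an equal 182 N forward from A (third law). B is in equilibrium, so the floor supplies f₂ = 182 N of static friction (limit μ_s(m_A+m_B)g = 574.7 N, not exceeded).

f ≈ 182 N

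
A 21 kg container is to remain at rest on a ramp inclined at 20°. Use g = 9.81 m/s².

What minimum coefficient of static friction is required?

At the slip threshold m g sin θ = μ_s m g cos θ, so μ_s,min = tan θ.
μ_s,min = tan 20° = 0.364.

μ_s,min ≈ 0.364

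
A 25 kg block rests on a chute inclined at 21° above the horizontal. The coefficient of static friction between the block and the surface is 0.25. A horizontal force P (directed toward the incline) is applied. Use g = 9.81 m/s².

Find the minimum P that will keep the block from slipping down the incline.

The block tends to slide down (tan θ > μ_s), so at the point of impending slip friction acts up-slope at its limit: f = μ_s N.
Perpendicular to the incline: N = m g cos θ + P sin θ.
Along the incline: P cos θ + μ_s N = m g sin θ, i.e. P cos θ + μ_s (m g cos θ + P sin θ) = m g sin θ.
Solving, P (cos θ + μ_s sin θ) = m g (sin θ − μ_s cos θ), so P = 245×0.125/1.023 = 30 N.

P_min ≈ 30 N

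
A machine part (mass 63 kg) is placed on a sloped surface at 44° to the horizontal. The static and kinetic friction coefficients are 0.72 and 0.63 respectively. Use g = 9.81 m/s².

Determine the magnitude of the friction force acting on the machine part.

Perpendicular to the surface, N = m g cos θ = 63·9.81·cos 44° = 444.6 N.
Along the slope the weight component is m g sin θ = 429.3 N; friction must supply exactly this, acting up-slope.
Static friction can supply at most μ_s N = 320.1 N.
Since |429.3| > 320.1 N, static friction cannot hold it; the machine part slides down the incline and kinetic friction applies: f = μ_k N = 0.63 × 444.6 = 280 N.

f ≈ 280 N (up the incline)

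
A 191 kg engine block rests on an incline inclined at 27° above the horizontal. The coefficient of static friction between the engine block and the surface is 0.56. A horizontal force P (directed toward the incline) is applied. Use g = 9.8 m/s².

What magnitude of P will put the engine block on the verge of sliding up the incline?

P ≈ 2800 N

At impending motion up the slope, friction acts down-slope at its limit: f = μ_s N.
Perpendicular to the incline: N = m g cos θ + P sin θ.
Along the incline: P cos θ = m g sin θ + μ_s N = m g sin θ + μ_s (m g cos θ + P sin θ).
Solving, P (cos θ − μ_s sin θ) = m g (sin θ + μ_s cos θ), so P = 191×9.8×(sin 27° + 0.56 cos 27°)/(cos 27° − 0.56 sin 27°) = 1870×0.953/0.6368 = 2800 N.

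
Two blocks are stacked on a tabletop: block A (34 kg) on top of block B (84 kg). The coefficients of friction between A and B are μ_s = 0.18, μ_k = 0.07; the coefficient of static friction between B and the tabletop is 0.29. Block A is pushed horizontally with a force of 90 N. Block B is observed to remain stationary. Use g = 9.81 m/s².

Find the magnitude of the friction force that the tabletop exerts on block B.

Normal force at the A–B interface: N₁ = m_A g = 333.5 N.
Maximum static friction on A from B: μ_s N₁ = 0.18×333.5 = 60.04 N.
Since P = 90 N > 60.04 N, A slides on B; the A–B friction is kinetic: f₁ = μ_k N₁ = 0.07×333.5 = 23.3 N.
By Newton's third law B feels 23.3 N forward from A. With B stationary, the floor's static friction on B balances it: f₂ = 23.3 N (well within μ_s(m_A+m_B)g = 335.7 N).

f ≈ 23.3 N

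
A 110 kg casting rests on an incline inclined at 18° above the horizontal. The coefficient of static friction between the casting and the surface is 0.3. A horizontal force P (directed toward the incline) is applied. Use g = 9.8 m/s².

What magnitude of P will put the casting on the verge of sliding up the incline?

At impending motion up the slope, friction acts down-slope at its limit: f = μ_s N.
Perpendicular to the incline: N = m g cos θ + P sin θ.
Along the incline: P cos θ = m g sin θ + μ_s N = m g sin θ + μ_s (m g cos θ + P sin θ).
Solving, P (cos θ − μ_s sin θ) = m g (sin θ + μ_s cos θ), so P = 110×9.8×(sin 18° + 0.3 cos 18°)/(cos 18° − 0.3 sin 18°) = 1080×0.5943/0.8584 = 746 N.

P ≈ 746 N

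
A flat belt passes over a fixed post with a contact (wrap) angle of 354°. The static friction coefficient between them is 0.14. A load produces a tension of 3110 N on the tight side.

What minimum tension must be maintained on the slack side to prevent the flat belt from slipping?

Capstan equation at impending slip: T_tight/T_slack = e^{μβ}.
β = 354° = 6.178 rad; e^{μβ} = e^{0.14×6.178} = 2.375.
T_slack = T_tight / e^{μβ} = 3110 / 2.375 = 1310 N.

T_min ≈ 1310 N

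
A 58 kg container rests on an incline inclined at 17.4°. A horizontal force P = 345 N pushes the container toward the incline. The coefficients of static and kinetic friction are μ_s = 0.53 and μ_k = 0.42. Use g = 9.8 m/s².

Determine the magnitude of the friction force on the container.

f ≈ 159 N (down the incline)

Resolve perpendicular to the incline: N = m g cos θ + P sin θ = 58×9.8×cos 17.4° + 345×sin 17.4° = 645.6 N.
Along the incline, the net driving force (taking up-slope positive) is P cos θ − m g sin θ = 329.2 − 170 = 159.2 N, so equilibrium requires friction f = -159.2 N (down-slope).
Maximum static friction: μ_s N = 0.53 × 645.6 = 342.1 N.
|f_req| = 159.2 ≤ 342.1 N → the container is in equilibrium; friction equals the required value.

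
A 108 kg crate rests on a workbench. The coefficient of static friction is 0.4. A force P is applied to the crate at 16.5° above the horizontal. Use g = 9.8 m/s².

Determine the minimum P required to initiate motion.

N = m g − P sin α (the pull lifts the crate).
At impending slip, P cos α = μ_s N = μ_s (m g − P sin α).
Solving: P (cos α + μ_s sin α) = μ_s m g → P = 0.4×1060/(cos 16.5° + 0.4 sin 16.5°) = 423/1.072 = 395 N.

P ≈ 395 N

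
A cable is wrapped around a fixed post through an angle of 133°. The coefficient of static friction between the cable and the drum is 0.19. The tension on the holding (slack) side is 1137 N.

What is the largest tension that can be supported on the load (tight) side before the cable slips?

At impending slip the capstan equation gives T₂/T₁ = e^{μβ} with β in radians.
β = 133° × π/180 = 2.321 rad.
e^{μβ} = e^{0.19×2.321} = 1.554.
T₂ = T₁ · e^{μβ} = 1137 × 1.554 = 1770 N.

T_max ≈ 1770 N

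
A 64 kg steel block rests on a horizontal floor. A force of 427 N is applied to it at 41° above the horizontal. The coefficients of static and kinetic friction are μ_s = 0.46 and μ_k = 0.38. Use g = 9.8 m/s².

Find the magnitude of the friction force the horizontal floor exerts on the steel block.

Vertical equilibrium gives N = m g − P sin α = 347.1 N.
For equilibrium, f = P cos α = 427×cos 41° = 322.3 N.
μ_s N = 0.46 × 347.1 = 159.6 N.
322.3 > 159.6 N → the steel block slides; f = μ_k N = 0.38×347.1 = 132 N.

f ≈ 132 N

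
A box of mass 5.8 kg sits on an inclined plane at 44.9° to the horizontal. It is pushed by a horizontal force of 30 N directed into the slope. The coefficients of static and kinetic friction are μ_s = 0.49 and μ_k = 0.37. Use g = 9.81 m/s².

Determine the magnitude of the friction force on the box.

The horizontal push has a component P sin θ into the surface, so N = m g cos θ + P sin θ = 40.3 + 21.18 = 61.48 N.
Parallel to the incline: P cos θ − m g sin θ = 21.25 − 40.16 = -18.91 N; the friction needed to balance this is 18.91 N acting up the slope.
The limit of static friction is μ_s N = 30.12 N.
|f_req| = 18.91 ≤ 30.12 N → the box is in equilibrium; friction equals the required value.

f ≈ 18.9 N (up the incline)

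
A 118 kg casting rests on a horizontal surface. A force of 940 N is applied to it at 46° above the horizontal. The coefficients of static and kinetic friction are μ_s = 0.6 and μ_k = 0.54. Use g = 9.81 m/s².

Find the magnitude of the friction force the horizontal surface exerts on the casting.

f ≈ 260 N

Vertical equilibrium gives N = m g − P sin α = 481.4 N.
For equilibrium, f = P cos α = 940×cos 46° = 653 N.
The static-friction limit is μ_s N = 288.8 N.
The required friction exceeds μ_s N, so the casting moves and f = μ_k N = 260 N.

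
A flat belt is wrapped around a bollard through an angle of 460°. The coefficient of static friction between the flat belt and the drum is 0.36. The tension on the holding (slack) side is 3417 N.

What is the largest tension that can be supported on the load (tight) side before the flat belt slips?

T_max ≈ 61500 N

At impending slip the capstan equation gives T₂/T₁ = e^{μβ} with β in radians.
β = 460° × π/180 = 8.029 rad.
e^{μβ} = e^{0.36×8.029} = 18.
T₂ = T₁ · e^{μβ} = 3417 × 18 = 61500 N.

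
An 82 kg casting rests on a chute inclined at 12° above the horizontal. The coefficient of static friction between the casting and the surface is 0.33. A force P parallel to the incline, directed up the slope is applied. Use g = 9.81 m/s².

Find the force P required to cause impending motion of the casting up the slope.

At impending motion up the slope, friction acts down-slope at its limit: f = μ_s N.
P is parallel to the surface, so N = m g cos θ = 787 N.
Along the incline: P = m g sin θ + μ_s N = 167 + 0.33×787 = 427 N.

P ≈ 427 N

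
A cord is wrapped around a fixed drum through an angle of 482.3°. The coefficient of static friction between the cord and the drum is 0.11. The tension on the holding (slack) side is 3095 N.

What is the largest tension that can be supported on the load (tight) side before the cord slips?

At impending slip the capstan equation gives T₂/T₁ = e^{μβ} with β in radians.
β = 482.3° × π/180 = 8.418 rad.
e^{μβ} = e^{0.11×8.418} = 2.524.
T₂ = T₁ · e^{μβ} = 3095 × 2.524 = 7810 N.

T_max ≈ 7810 N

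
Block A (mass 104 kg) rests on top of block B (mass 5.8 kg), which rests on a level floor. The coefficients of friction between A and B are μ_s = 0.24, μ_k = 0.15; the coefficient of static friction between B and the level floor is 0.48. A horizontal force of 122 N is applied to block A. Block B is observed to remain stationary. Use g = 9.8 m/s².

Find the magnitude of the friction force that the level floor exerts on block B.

Normal force at the A–B interface: N₁ = m_A g = 1019 N.
So the A–B interface can sustain at most μ_s N₁ = 244.6 N of static friction.
P = 122 N is within that limit, so A and B move together (both at rest); the A–B friction is simply f₁ = P = 122 N.
B experiences an equal 122 N forward from A (third law). B is in equilibrium, so the floor supplies f₂ = 122 N of static friction (limit μ_s(m_A+m_B)g = 516.5 N, not exceeded).

f ≈ 122 N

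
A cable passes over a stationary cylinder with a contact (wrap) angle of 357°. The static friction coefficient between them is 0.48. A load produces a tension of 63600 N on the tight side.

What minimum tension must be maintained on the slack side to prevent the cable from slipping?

Capstan equation at impending slip: T_tight/T_slack = e^{μβ}.
β = 357° = 6.231 rad; e^{μβ} = e^{0.48×6.231} = 19.9.
T_slack = T_tight / e^{μβ} = 63600 / 19.9 = 3200 N.

T_min ≈ 3200 N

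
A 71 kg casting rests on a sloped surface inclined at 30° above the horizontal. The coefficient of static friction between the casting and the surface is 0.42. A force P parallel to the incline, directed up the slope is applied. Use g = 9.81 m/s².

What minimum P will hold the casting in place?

P_min ≈ 94.9 N

The casting tends to slide down (tan θ > μ_s), so at the point of impending slip friction acts up-slope at its limit: f = μ_s N.
P is parallel to the surface, so N = m g cos θ = 603 N.
Along the incline: P + μ_s N = m g sin θ, so P = 348 − 0.42×603 = 94.9 N.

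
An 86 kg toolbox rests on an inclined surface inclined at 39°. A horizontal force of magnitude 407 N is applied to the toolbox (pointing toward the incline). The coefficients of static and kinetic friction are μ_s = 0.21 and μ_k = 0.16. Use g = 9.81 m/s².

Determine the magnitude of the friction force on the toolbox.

Resolve perpendicular to the incline: N = m g cos θ + P sin θ = 86×9.81×cos 39° + 407×sin 39° = 911.8 N.
Parallel to the incline: P cos θ − m g sin θ = 316.3 − 530.9 = -214.6 N; the friction needed to balance this is 214.6 N acting up the slope.
Maximum static friction: μ_s N = 0.21 × 911.8 = 191.5 N.
|f_req| = 214.6 > 191.5 N → the toolbox slides down the incline; f = μ_k N = 0.16 × 911.8 = 146 N.

f ≈ 146 N (up the incline)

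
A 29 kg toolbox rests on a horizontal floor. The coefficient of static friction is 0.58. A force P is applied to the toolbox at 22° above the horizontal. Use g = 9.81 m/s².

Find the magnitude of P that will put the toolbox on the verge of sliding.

N = m g − P sin α (the pull lifts the toolbox).
At impending slip, P cos α = μ_s N = μ_s (m g − P sin α).
Solving: P (cos α + μ_s sin α) = μ_s m g → P = 0.58×284/(cos 22° + 0.58 sin 22°) = 165/1.144 = 144 N.

P ≈ 144 N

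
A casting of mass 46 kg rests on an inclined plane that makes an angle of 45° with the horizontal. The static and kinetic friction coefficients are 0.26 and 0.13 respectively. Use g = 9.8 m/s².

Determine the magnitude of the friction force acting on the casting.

f ≈ 41.4 N (up the incline)

Perpendicular to the surface, N = m g cos θ = 46·9.8·cos 45° = 318.8 N.
Along the slope the weight component is m g sin θ = 318.8 N; friction must supply exactly this, acting up-slope.
Static friction can supply at most μ_s N = 82.88 N.
|318.8| exceeds 82.88 N, so the casting slips down-slope; friction is kinetic, f = μ_k N = 0.13×318.8 = 41.4 N.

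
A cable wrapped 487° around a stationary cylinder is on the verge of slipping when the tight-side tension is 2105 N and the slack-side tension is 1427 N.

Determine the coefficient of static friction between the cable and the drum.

μ ≈ 0.0457

T₂/T₁ = e^{μβ} → μ = ln(T₂/T₁)/β.
β = 487° = 8.5 rad.
μ = ln(2105/1427)/8.5 = ln(1.475)/8.5 = 0.0457.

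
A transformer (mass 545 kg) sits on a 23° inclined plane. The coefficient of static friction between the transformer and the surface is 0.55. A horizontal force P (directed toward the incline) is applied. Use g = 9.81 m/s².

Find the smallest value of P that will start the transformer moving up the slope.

At impending motion up the slope, friction acts down-slope at its limit: f = μ_s N.
Perpendicular to the incline: N = m g cos θ + P sin θ.
Along the incline: P cos θ = m g sin θ + μ_s N = m g sin θ + μ_s (m g cos θ + P sin θ).
Solving, P (cos θ − μ_s sin θ) = m g (sin θ + μ_s cos θ), so P = 545×9.81×(sin 23° + 0.55 cos 23°)/(cos 23° − 0.55 sin 23°) = 5350×0.897/0.7056 = 6800 N.

P ≈ 6800 N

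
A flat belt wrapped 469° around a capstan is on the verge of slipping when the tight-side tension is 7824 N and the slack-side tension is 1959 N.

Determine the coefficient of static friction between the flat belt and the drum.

T₂/T₁ = e^{μβ} → μ = ln(T₂/T₁)/β.
β = 469° = 8.186 rad.
μ = ln(7824/1959)/8.186 = ln(3.994)/8.186 = 0.169.

μ ≈ 0.169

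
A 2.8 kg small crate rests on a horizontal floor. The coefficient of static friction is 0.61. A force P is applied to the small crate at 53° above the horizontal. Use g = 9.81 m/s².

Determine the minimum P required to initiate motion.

N = m g − P sin α (the pull lifts the small crate).
At impending slip, P cos α = μ_s N = μ_s (m g − P sin α).
Solving: P (cos α + μ_s sin α) = μ_s m g → P = 0.61×27.5/(cos 53° + 0.61 sin 53°) = 16.8/1.089 = 15.4 N.

P ≈ 15.4 N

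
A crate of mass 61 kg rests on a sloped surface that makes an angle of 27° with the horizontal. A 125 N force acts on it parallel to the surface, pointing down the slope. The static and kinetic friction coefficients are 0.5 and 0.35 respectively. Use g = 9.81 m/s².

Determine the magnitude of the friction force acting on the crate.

f ≈ 187 N (up the incline)

Perpendicular to the surface, N = m g cos θ = 61·9.81·cos 27° = 533.2 N.
For equilibrium along the incline the friction force must supply f = m g sin θ + P = 271.7 + 125 = 396.7 N (positive meaning up-slope).
Static friction can supply at most μ_s N = 266.6 N.
|396.7| exceeds 266.6 N, so the crate slips down-slope; friction is kinetic, f = μ_k N = 0.35×533.2 = 187 N.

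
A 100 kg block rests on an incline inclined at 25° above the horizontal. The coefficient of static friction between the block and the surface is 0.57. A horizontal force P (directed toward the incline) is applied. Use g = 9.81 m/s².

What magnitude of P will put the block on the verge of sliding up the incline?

At impending motion up the slope, friction acts down-slope at its limit: f = μ_s N.
Perpendicular to the incline: N = m g cos θ + P sin θ.
Along the incline: P cos θ = m g sin θ + μ_s N = m g sin θ + μ_s (m g cos θ + P sin θ).
Solving, P (cos θ − μ_s sin θ) = m g (sin θ + μ_s cos θ), so P = 100×9.81×(sin 25° + 0.57 cos 25°)/(cos 25° − 0.57 sin 25°) = 981×0.9392/0.6654 = 1380 N.

P ≈ 1380 N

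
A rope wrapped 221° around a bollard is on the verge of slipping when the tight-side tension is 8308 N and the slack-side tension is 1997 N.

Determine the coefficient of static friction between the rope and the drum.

T₂/T₁ = e^{μβ} → μ = ln(T₂/T₁)/β.
β = 221° = 3.857 rad.
μ = ln(8308/1997)/3.857 = ln(4.16)/3.857 = 0.37.

μ ≈ 0.37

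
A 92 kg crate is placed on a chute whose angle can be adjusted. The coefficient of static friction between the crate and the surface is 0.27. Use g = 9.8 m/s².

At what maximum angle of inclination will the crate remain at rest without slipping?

At the slip threshold, m g sin θ = μ_s · m g cos θ, so tan θ = μ_s.
θ_max = arctan(0.27) = 15.1°.

θ_max ≈ 15.1°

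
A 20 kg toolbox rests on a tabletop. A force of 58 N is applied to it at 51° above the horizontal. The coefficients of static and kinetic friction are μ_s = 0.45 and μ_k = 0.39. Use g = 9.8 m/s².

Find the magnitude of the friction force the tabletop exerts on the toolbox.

f ≈ 36.5 N

Vertical equilibrium gives N = m g − P sin α = 150.9 N.
Horizontally, friction must balance P cos α = 36.5 N.
μ_s N = 0.45 × 150.9 = 67.92 N.
Since 36.5 N does not exceed the limit, the toolbox stays at rest and f = 36.5 N.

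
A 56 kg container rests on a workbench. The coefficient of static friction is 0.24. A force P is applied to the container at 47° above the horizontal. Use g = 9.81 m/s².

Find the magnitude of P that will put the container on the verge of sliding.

N = m g − P sin α (the pull lifts the container).
At impending slip, P cos α = μ_s N = μ_s (m g − P sin α).
Solving: P (cos α + μ_s sin α) = μ_s m g → P = 0.24×549/(cos 47° + 0.24 sin 47°) = 132/0.8575 = 154 N.

P ≈ 154 N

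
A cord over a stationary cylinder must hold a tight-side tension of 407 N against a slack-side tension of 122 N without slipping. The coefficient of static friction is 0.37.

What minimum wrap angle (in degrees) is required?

β_min ≈ 187°

T₂/T₁ = e^{μβ} → β = ln(T₂/T₁)/μ.
β = ln(407/122)/0.37 = 1.205/0.37 = 3.256 rad.
In degrees: β = 3.256 × 180/π = 187°.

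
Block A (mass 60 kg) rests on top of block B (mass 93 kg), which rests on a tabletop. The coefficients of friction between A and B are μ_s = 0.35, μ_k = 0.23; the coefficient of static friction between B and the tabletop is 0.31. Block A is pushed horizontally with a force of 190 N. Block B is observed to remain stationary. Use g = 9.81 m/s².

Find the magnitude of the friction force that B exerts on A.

f ≈ 190 N

Normal force at the A–B interface: N₁ = m_A g = 588.6 N.
Maximum static friction on A from B: μ_s N₁ = 0.35×588.6 = 206 N.
P = 190 N is within that limit, so A and B move together (both at rest); the A–B friction is simply f₁ = P = 190 N.
B experiences an equal 190 N forward from A (third law). B is in equilibrium, so the floor supplies f₂ = 190 N of static friction (limit μ_s(m_A+m_B)g = 465.3 N, not exceeded).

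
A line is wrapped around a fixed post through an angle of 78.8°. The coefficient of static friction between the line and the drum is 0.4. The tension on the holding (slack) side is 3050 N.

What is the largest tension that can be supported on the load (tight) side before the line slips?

At impending slip the capstan equation gives T₂/T₁ = e^{μβ} with β in radians.
β = 78.8° × π/180 = 1.375 rad.
e^{μβ} = e^{0.4×1.375} = 1.733.
T₂ = T₁ · e^{μβ} = 3050 × 1.733 = 5290 N.

T_max ≈ 5290 N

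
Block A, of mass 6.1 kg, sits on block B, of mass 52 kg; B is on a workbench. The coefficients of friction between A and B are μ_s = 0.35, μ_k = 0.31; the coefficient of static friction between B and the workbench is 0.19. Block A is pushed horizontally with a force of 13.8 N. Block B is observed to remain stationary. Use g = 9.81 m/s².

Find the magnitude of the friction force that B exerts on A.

Between the blocks, N₁ = m_A g = 59.84 N.
Maximum static friction on A from B: μ_s N₁ = 0.35×59.84 = 20.94 N.
Since P = 13.8 N ≤ 20.94 N, A does not slip on B; friction on A equals P = 13.8 N.
B experiences an equal 13.8 N forward from A (third law). B is in equilibrium, so the floor supplies f₂ = 13.8 N of static friction (limit μ_s(m_A+m_B)g = 108.3 N, not exceeded).

f ≈ 13.8 N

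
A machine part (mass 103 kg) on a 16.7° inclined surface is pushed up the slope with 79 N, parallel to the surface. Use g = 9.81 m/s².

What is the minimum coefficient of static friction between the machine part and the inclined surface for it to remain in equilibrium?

N = m g cos θ = 967.8 N.
Friction must make up the shortfall along the incline: f = m g sin θ − P = 290.4 − 79 = 211.4 N.
At the threshold f = μ_s N, so μ_s,min = 211.4/967.8 = 0.218.

μ_s,min ≈ 0.218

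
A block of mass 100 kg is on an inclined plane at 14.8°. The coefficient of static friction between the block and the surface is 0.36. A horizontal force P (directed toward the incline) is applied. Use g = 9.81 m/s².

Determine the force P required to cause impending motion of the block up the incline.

P ≈ 677 N

At impending motion up the slope, friction acts down-slope at its limit: f = μ_s N.
Perpendicular to the incline: N = m g cos θ + P sin θ.
Along the incline: P cos θ = m g sin θ + μ_s N = m g sin θ + μ_s (m g cos θ + P sin θ).
Solving, P (cos θ − μ_s sin θ) = m g (sin θ + μ_s cos θ), so P = 100×9.81×(sin 14.8° + 0.36 cos 14.8°)/(cos 14.8° − 0.36 sin 14.8°) = 981×0.6035/0.8749 = 677 N.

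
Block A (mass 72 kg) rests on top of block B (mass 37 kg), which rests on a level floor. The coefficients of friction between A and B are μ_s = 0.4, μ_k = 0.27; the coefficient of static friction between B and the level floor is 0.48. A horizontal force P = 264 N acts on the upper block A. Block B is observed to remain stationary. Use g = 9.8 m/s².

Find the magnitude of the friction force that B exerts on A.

f ≈ 264 N

The normal force B exerts on A is simply A's weight, N₁ = 705.6 N.
Maximum static friction on A from B: μ_s N₁ = 0.4×705.6 = 282.2 N.
Since P = 264 N ≤ 282.2 N, A does not slip on B; friction on A equals P = 264 N.
By Newton's third law B feels 264 N forward from A. With B stationary, the floor's static friction on B balances it: f₂ = 264 N (well within μ_s(m_A+m_B)g = 512.7 N).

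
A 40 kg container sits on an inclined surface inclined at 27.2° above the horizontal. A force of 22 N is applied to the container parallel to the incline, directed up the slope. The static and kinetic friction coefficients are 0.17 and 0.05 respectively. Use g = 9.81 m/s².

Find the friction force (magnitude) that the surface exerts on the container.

Perpendicular to the surface, N = m g cos θ = 40·9.81·cos 27.2° = 349 N.
For equilibrium along the incline the friction force must supply f = m g sin θ − P = 179.4 − 22 = 157.4 N (positive meaning up-slope).
The static-friction ceiling is μ_s N = 0.17 × 349 = 59.33 N.
Since |157.4| > 59.33 N, static friction cannot hold it; the container slides down the incline and kinetic friction applies: f = μ_k N = 0.05 × 349 = 17.5 N.

f ≈ 17.5 N (up the incline)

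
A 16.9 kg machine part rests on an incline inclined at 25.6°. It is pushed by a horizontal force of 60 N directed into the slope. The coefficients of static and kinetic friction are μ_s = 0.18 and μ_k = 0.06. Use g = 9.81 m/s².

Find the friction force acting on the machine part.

Normal direction: N = m g cos θ + P sin θ = 175.4 N.
Along the incline, the net driving force (taking up-slope positive) is P cos θ − m g sin θ = 54.11 − 71.64 = -17.53 N, so equilibrium requires friction f = 17.53 N (up-slope).
The limit of static friction is μ_s N = 31.58 N.
Since 17.53 N is within the 31.58 N limit, the machine part stays put and friction is exactly 17.5 N.

f ≈ 17.5 N (up the incline)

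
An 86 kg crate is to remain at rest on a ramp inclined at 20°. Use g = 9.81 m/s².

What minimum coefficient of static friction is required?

At the slip threshold m g sin θ = μ_s m g cos θ, so μ_s,min = tan θ.
μ_s,min = tan 20° = 0.364.

μ_s,min ≈ 0.364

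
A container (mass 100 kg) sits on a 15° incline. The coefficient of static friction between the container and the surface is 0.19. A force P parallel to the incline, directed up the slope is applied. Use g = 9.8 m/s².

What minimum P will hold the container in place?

The container tends to slide down (tan θ > μ_s), so at the point of impending slip friction acts up-slope at its limit: f = μ_s N.
P is parallel to the surface, so N = m g cos θ = 947 N.
Along the incline: P + μ_s N = m g sin θ, so P = 254 − 0.19×947 = 73.8 N.

P_min ≈ 73.8 N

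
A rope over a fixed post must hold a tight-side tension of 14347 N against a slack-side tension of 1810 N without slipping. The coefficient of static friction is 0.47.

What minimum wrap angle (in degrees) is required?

T₂/T₁ = e^{μβ} → β = ln(T₂/T₁)/μ.
β = ln(14347/1810)/0.47 = 2.07/0.47 = 4.405 rad.
In degrees: β = 4.405 × 180/π = 252°.

β_min ≈ 252°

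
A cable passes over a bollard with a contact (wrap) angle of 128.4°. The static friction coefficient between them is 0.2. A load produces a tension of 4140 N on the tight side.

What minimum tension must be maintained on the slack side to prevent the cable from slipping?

T_min ≈ 2640 N

Capstan equation at impending slip: T_tight/T_slack = e^{μβ}.
β = 128.4° = 2.241 rad; e^{μβ} = e^{0.2×2.241} = 1.565.
T_slack = T_tight / e^{μβ} = 4140 / 1.565 = 2640 N.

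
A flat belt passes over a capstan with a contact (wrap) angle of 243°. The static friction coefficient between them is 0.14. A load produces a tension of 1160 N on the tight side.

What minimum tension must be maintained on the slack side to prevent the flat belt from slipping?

Capstan equation at impending slip: T_tight/T_slack = e^{μβ}.
β = 243° = 4.241 rad; e^{μβ} = e^{0.14×4.241} = 1.811.
T_slack = T_tight / e^{μβ} = 1160 / 1.811 = 641 N.

T_min ≈ 641 N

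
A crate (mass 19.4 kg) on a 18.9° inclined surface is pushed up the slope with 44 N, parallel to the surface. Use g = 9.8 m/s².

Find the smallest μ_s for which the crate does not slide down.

N = m g cos θ = 179.9 N.
Friction must make up the shortfall along the incline: f = m g sin θ − P = 61.58 − 44 = 17.58 N.
At the threshold f = μ_s N, so μ_s,min = 17.58/179.9 = 0.0978.

μ_s,min ≈ 0.0978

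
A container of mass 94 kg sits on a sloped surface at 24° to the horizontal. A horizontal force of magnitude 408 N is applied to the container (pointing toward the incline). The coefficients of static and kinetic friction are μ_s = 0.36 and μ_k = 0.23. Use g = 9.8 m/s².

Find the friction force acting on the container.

f ≈ 1.96 N (up the incline)

Resolve perpendicular to the incline: N = m g cos θ + P sin θ = 94×9.8×cos 24° + 408×sin 24° = 1008 N.
Parallel to the incline: P cos θ − m g sin θ = 372.7 − 374.7 = -1.959 N; the friction needed to balance this is 1.959 N acting up the slope.
Maximum static friction: μ_s N = 0.36 × 1008 = 362.7 N.
|f_req| = 1.959 ≤ 362.7 N → the container is in equilibrium; friction equals the required value.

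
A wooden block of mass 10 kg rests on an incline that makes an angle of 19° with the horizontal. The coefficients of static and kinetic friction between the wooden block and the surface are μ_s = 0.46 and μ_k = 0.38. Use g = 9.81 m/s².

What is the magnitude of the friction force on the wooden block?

f ≈ 31.9 N (up the incline)

Perpendicular to the surface, N = m g cos θ = 10·9.81·cos 19° = 92.76 N.
For equilibrium along the incline, friction must balance the weight component: f = m g sin θ = 31.94 N up the slope.
Static friction can supply at most μ_s N = 42.67 N.
Since |31.94| ≤ 42.67 N, no slip — friction simply equals what equilibrium demands.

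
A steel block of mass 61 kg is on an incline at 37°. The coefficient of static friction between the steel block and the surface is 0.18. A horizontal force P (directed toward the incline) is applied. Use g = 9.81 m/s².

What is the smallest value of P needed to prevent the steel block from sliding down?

P_min ≈ 302 N

The steel block tends to slide down (tan θ > μ_s), so at the point of impending slip friction acts up-slope at its limit: f = μ_s N.
Perpendicular to the incline: N = m g cos θ + P sin θ.
Along the incline: P cos θ + μ_s N = m g sin θ, i.e. P cos θ + μ_s (m g cos θ + P sin θ) = m g sin θ.
Solving, P (cos θ + μ_s sin θ) = m g (sin θ − μ_s cos θ), so P = 598×0.4581/0.907 = 302 N.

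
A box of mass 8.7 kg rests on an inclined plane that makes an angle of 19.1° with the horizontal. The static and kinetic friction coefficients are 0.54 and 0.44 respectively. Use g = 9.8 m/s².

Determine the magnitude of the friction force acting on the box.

Normal force: N = m g cos θ = 8.7 × 9.8 × cos 19.1° = 80.57 N.
Along the slope the weight component is m g sin θ = 27.9 N; friction must supply exactly this, acting up-slope.
Static friction can supply at most μ_s N = 43.51 N.
Since |27.9| ≤ 43.51 N, no slip — friction simply equals what equilibrium demands.

f ≈ 27.9 N (up the incline)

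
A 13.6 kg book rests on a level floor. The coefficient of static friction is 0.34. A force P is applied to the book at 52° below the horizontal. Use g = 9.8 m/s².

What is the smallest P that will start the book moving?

N = m g + P sin α (the push presses the book into the level floor).
At impending slip, P cos α = μ_s N = μ_s (m g + P sin α).
Solving: P (cos α − μ_s sin α) = μ_s m g → P = 0.34×133/(cos 52° − 0.34 sin 52°) = 45.3/0.3477 = 130 N.

P ≈ 130 N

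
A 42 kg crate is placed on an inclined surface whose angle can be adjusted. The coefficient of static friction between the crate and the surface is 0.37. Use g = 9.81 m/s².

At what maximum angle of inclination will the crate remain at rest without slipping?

At the slip threshold, m g sin θ = μ_s · m g cos θ, so tan θ = μ_s.
θ_max = arctan(0.37) = 20.3°.

θ_max ≈ 20.3°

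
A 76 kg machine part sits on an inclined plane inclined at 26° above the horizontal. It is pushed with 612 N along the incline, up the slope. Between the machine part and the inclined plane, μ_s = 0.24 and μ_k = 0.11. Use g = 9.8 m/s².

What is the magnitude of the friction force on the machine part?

f ≈ 73.6 N (down the incline)

Normal force: N = m g cos θ = 76 × 9.8 × cos 26° = 669.4 N.
For equilibrium along the incline the friction force must supply f = m g sin θ − P = 326.5 − 612 = -285.5 N (positive meaning up-slope).
Maximum static friction available: μ_s N = 0.24 × 669.4 = 160.7 N.
Since |-285.5| > 160.7 N, static friction cannot hold it; the machine part slides up the incline and kinetic friction applies: f = μ_k N = 0.11 × 669.4 = 73.6 N.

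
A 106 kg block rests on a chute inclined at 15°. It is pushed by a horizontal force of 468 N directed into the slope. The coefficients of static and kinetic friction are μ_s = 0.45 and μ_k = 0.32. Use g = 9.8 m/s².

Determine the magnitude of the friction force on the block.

f ≈ 183 N (down the incline)

The horizontal push has a component P sin θ into the surface, so N = m g cos θ + P sin θ = 1003 + 121.1 = 1125 N.
Along the incline, the net driving force (taking up-slope positive) is P cos θ − m g sin θ = 452.1 − 268.9 = 183.2 N, so equilibrium requires friction f = -183.2 N (down-slope).
The limit of static friction is μ_s N = 506 N.
Since 183.2 N is within the 506 N limit, the block stays put and friction is exactly 183 N.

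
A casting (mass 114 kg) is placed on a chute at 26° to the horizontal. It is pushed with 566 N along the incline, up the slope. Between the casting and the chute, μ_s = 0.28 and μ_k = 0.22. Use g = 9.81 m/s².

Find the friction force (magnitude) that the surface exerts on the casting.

The normal reaction is N = m g cos θ = 1005 N.
The friction needed for equilibrium is m g sin θ − P = 490.2 − 566 = -75.75 N, measured positive up-slope.
The static-friction ceiling is μ_s N = 0.28 × 1005 = 281.4 N.
Since |-75.75| ≤ 281.4 N, the casting remains in static equilibrium and friction takes exactly the required value.

f ≈ 75.8 N (down the incline)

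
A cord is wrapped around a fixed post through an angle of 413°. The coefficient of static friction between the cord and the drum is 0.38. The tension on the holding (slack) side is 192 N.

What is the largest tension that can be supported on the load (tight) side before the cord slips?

T_max ≈ 2970 N

At impending slip the capstan equation gives T₂/T₁ = e^{μβ} with β in radians.
β = 413° × π/180 = 7.208 rad.
e^{μβ} = e^{0.38×7.208} = 15.47.
T₂ = T₁ · e^{μβ} = 192 × 15.47 = 2970 N.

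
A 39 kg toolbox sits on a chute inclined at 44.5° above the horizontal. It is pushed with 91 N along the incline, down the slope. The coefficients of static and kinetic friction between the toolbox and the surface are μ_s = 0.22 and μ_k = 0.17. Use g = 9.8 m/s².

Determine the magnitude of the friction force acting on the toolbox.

f ≈ 46.3 N (up the incline)

The normal reaction is N = m g cos θ = 272.6 N.
The friction needed for equilibrium is m g sin θ + P = 267.9 + 91 = 358.9 N, measured positive up-slope.
Maximum static friction available: μ_s N = 0.22 × 272.6 = 59.97 N.
Since |358.9| > 59.97 N, static friction cannot hold it; the toolbox slides down the incline and kinetic friction applies: f = μ_k N = 0.17 × 272.6 = 46.3 N.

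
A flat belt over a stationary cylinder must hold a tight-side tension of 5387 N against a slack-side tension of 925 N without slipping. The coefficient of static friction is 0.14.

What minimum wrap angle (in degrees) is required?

T₂/T₁ = e^{μβ} → β = ln(T₂/T₁)/μ.
β = ln(5387/925)/0.14 = 1.762/0.14 = 12.59 rad.
In degrees: β = 12.59 × 180/π = 721°.

β_min ≈ 721°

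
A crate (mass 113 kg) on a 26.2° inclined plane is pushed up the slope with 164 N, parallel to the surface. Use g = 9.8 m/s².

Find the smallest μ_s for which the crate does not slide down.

N = m g cos θ = 993.6 N.
Friction must make up the shortfall along the incline: f = m g sin θ − P = 488.9 − 164 = 324.9 N.
At the threshold f = μ_s N, so μ_s,min = 324.9/993.6 = 0.327.

μ_s,min ≈ 0.327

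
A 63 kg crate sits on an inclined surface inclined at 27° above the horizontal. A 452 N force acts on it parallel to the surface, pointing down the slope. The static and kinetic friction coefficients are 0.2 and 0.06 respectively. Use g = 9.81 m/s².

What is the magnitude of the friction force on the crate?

Perpendicular to the surface, N = m g cos θ = 63·9.81·cos 27° = 550.7 N.
For equilibrium along the incline the friction force must supply f = m g sin θ + P = 280.6 + 452 = 732.6 N (positive meaning up-slope).
Static friction can supply at most μ_s N = 110.1 N.
Since |732.6| > 110.1 N, static friction cannot hold it; the crate slides down the incline and kinetic friction applies: f = μ_k N = 0.06 × 550.7 = 33 N.

f ≈ 33 N (up the incline)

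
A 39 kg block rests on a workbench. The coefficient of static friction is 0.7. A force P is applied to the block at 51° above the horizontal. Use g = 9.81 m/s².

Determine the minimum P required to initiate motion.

N = m g − P sin α (the pull lifts the block).
At impending slip, P cos α = μ_s N = μ_s (m g − P sin α).
Solving: P (cos α + μ_s sin α) = μ_s m g → P = 0.7×383/(cos 51° + 0.7 sin 51°) = 268/1.173 = 228 N.

P ≈ 228 N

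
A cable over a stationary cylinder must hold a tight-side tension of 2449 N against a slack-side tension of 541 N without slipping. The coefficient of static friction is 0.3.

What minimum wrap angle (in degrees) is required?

β_min ≈ 288°

T₂/T₁ = e^{μβ} → β = ln(T₂/T₁)/μ.
β = ln(2449/541)/0.3 = 1.51/0.3 = 5.033 rad.
In degrees: β = 5.033 × 180/π = 288°.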